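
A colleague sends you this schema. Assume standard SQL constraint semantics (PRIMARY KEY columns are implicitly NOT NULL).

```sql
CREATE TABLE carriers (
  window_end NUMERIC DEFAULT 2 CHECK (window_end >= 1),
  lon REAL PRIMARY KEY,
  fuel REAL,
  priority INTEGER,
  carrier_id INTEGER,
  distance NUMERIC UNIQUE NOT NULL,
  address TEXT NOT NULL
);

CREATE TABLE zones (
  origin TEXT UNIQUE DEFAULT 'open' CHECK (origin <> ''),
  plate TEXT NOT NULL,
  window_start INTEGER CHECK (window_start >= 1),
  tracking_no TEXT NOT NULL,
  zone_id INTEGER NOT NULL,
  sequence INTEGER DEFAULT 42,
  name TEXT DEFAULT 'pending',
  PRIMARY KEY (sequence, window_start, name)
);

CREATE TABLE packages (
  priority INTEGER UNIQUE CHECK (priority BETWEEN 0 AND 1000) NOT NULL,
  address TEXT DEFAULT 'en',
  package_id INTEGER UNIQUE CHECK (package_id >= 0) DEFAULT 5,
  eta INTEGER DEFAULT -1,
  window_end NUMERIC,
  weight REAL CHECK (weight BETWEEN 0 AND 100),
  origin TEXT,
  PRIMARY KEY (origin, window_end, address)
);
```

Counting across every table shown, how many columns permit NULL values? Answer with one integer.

8

carriers: 4 nullable (window_end, fuel, priority, carrier_id — PK (lon) and explicit NOT NULL columns excluded).
zones: 1 nullable (origin — PK (sequence, window_start, name) and explicit NOT NULL columns excluded).
packages: 3 nullable (package_id, eta, weight — PK (origin, window_end, address) and explicit NOT NULL columns excluded).
Total: 4 + 1 + 3 = 8.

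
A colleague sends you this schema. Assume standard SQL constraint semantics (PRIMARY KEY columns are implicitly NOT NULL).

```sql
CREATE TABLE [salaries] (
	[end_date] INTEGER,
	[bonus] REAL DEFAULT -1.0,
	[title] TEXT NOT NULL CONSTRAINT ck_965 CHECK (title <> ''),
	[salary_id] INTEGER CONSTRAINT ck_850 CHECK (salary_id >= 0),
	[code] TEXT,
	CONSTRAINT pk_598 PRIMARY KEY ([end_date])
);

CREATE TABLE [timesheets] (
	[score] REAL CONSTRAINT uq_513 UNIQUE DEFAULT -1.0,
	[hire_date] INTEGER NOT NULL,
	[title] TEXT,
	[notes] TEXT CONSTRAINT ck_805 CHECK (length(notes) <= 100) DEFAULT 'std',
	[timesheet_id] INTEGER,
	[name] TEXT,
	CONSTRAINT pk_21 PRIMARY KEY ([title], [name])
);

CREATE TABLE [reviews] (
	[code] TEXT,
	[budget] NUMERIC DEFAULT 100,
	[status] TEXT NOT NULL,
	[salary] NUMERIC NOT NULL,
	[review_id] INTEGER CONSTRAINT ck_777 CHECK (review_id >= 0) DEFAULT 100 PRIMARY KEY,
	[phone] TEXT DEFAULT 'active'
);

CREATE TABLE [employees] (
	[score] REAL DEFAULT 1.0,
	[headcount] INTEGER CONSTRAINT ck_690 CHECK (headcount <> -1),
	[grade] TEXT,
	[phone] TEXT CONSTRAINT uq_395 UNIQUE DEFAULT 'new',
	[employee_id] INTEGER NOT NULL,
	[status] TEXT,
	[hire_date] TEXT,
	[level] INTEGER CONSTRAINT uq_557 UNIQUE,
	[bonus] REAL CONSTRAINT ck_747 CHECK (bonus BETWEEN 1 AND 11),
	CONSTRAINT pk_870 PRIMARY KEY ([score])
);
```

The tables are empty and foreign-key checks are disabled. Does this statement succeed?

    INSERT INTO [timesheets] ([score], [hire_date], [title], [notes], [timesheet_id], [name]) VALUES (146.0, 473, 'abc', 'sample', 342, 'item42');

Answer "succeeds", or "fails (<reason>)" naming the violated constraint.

NOT NULL columns: hire_date is supplied; name is supplied; title is supplied.
CHECK constraints: 'sample' satisfies (length(notes) <= 100).
No constraint is violated.

succeeds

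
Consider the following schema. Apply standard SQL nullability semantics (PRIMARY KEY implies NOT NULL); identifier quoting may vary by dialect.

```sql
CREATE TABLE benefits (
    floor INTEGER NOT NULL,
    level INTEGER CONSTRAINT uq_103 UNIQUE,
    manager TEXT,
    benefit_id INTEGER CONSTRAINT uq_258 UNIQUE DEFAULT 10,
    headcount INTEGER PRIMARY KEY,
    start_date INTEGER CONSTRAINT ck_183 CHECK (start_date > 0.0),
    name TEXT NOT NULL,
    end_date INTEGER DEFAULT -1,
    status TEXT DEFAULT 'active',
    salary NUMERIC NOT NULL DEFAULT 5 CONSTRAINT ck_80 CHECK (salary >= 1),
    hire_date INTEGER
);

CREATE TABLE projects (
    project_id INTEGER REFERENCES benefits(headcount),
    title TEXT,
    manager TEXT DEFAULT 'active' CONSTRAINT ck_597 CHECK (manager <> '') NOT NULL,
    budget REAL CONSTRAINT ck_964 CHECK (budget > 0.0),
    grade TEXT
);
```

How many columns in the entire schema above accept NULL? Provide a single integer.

11

benefits: 7 nullable (level, manager, benefit_id, start_date, end_date, status, hire_date — PK (headcount) and explicit NOT NULL columns excluded).
projects: 4 nullable (project_id, title, budget, grade — PK none and explicit NOT NULL columns excluded).
Total: 7 + 4 = 11.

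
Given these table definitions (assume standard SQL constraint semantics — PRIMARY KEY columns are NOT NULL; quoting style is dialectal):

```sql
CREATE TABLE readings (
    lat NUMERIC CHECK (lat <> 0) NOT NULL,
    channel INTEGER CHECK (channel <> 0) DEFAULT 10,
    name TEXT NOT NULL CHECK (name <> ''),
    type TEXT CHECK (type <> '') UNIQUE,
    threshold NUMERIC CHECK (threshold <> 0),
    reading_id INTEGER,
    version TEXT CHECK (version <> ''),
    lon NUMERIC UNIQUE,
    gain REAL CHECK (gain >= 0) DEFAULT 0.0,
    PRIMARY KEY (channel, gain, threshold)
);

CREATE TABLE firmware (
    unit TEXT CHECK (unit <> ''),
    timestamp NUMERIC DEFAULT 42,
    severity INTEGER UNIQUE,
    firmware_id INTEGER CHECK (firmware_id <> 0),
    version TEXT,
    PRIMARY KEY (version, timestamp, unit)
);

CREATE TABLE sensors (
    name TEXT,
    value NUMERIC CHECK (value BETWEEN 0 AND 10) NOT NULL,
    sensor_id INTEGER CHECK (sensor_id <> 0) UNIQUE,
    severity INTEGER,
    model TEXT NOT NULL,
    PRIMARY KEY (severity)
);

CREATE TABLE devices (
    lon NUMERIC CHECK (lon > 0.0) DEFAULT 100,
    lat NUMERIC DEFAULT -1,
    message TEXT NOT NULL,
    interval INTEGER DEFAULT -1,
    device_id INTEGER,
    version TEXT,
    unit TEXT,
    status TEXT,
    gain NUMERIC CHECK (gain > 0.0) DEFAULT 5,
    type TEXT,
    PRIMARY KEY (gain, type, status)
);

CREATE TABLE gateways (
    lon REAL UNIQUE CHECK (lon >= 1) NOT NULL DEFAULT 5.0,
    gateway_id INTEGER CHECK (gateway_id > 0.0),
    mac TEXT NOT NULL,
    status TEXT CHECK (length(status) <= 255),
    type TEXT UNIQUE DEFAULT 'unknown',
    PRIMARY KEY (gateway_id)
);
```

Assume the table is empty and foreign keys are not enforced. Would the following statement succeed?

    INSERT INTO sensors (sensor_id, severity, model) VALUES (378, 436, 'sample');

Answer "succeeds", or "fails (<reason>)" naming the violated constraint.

value is omitted from the column list and has no DEFAULT, so it would receive NULL.
But value is declared NOT NULL.

fails (NOT NULL on value)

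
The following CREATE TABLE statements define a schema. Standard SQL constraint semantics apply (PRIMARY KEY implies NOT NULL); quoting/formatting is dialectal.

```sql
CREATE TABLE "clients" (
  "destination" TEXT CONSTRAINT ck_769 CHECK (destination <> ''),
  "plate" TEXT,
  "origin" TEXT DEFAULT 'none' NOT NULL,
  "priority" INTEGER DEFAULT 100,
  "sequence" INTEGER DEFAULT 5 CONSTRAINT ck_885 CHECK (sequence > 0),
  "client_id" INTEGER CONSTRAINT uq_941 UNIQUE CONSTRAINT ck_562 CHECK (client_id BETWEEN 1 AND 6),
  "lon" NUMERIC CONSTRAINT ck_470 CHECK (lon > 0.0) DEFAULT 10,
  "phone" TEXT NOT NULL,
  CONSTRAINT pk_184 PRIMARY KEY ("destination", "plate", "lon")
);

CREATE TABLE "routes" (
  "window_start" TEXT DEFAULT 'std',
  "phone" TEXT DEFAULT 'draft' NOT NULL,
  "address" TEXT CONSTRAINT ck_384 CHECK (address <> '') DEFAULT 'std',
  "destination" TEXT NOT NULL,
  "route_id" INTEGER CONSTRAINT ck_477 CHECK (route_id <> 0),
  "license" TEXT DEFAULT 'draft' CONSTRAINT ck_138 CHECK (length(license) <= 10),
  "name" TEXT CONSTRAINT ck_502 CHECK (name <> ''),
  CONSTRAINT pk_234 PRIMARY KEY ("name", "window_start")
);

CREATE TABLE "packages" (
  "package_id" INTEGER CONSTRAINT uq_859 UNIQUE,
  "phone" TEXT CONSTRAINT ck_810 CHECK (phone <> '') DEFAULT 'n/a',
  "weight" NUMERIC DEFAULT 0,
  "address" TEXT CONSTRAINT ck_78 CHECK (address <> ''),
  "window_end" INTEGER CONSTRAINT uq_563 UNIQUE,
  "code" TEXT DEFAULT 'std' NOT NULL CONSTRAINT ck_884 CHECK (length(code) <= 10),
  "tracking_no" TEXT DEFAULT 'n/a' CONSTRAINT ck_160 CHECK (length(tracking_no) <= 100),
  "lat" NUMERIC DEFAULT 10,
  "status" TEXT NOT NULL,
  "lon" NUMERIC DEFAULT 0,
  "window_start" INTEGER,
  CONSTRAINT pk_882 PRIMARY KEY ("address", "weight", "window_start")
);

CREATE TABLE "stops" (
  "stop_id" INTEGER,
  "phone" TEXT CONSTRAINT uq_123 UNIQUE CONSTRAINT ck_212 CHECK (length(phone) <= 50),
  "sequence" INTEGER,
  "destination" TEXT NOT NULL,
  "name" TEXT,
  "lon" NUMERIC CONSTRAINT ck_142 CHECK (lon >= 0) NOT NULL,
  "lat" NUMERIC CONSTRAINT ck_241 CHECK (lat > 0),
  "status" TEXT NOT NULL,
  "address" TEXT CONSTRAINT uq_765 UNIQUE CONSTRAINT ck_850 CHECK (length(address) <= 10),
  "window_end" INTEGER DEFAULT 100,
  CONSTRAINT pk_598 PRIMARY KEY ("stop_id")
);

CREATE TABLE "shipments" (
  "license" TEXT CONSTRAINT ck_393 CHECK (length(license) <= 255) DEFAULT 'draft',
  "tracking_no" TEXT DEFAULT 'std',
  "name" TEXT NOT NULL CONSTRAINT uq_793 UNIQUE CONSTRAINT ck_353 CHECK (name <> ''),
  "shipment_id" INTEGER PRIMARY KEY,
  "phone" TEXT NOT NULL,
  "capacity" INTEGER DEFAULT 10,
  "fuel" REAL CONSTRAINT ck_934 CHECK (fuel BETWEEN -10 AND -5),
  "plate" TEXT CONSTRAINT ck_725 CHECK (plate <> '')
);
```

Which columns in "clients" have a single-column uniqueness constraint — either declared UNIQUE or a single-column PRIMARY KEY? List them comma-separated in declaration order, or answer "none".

- destination: part of a composite PRIMARY KEY — only the tuple is unique, not this column on its own.
- plate: part of a composite PRIMARY KEY — only the tuple is unique, not this column on its own.
- origin: no UNIQUE or single-column PK constraint.
- priority: no UNIQUE or single-column PK constraint.
- sequence: no UNIQUE or single-column PK constraint.
- client_id: declared UNIQUE → unique.
- lon: part of a composite PRIMARY KEY — only the tuple is unique, not this column on its own.
- phone: no UNIQUE or single-column PK constraint.

client_id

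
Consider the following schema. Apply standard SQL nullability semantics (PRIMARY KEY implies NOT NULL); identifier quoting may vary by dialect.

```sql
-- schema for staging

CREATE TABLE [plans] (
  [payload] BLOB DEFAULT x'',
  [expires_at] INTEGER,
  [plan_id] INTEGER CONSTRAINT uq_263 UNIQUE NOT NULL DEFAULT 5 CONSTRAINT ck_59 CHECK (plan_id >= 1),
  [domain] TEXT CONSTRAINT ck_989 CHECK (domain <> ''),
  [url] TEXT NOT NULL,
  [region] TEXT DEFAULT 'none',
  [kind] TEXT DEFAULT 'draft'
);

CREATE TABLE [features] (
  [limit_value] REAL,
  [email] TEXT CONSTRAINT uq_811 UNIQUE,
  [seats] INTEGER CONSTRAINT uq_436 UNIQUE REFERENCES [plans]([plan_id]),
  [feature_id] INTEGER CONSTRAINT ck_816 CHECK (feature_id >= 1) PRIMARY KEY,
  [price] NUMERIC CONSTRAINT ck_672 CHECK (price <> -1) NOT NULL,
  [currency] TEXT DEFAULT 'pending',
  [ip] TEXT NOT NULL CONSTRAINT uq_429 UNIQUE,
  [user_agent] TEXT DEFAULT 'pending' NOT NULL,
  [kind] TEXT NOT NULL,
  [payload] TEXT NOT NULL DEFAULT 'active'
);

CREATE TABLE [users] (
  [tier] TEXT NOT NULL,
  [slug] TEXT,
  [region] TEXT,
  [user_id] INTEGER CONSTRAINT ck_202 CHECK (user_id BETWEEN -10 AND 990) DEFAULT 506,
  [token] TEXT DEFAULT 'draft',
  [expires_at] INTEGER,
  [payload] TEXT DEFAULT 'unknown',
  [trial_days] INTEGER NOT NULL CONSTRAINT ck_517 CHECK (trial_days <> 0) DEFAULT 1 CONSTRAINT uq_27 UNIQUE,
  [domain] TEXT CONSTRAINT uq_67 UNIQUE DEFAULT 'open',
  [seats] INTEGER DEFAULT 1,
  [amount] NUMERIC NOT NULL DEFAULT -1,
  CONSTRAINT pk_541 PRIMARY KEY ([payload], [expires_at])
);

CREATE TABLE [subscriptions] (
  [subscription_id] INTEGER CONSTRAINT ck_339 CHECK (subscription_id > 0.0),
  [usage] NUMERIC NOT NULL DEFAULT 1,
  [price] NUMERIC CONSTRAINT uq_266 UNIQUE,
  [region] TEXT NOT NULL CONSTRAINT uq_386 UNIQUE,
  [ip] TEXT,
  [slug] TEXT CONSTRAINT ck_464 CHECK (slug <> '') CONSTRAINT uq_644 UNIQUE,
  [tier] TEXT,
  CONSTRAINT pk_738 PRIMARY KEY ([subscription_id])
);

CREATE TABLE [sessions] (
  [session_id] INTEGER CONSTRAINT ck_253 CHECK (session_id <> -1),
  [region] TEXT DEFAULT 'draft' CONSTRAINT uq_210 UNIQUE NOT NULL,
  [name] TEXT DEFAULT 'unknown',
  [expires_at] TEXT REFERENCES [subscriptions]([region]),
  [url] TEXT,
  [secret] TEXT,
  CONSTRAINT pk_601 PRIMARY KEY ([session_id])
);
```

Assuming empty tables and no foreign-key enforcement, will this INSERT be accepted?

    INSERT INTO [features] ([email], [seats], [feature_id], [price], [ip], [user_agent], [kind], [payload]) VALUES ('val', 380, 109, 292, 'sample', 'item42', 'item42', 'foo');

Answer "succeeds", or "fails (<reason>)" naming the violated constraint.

NOT NULL columns: feature_id is supplied; ip is supplied; kind is supplied; payload is supplied; price is supplied; user_agent is supplied.
CHECK constraints: 109 satisfies (feature_id >= 1); 292 satisfies (price <> -1).
No constraint is violated.

succeeds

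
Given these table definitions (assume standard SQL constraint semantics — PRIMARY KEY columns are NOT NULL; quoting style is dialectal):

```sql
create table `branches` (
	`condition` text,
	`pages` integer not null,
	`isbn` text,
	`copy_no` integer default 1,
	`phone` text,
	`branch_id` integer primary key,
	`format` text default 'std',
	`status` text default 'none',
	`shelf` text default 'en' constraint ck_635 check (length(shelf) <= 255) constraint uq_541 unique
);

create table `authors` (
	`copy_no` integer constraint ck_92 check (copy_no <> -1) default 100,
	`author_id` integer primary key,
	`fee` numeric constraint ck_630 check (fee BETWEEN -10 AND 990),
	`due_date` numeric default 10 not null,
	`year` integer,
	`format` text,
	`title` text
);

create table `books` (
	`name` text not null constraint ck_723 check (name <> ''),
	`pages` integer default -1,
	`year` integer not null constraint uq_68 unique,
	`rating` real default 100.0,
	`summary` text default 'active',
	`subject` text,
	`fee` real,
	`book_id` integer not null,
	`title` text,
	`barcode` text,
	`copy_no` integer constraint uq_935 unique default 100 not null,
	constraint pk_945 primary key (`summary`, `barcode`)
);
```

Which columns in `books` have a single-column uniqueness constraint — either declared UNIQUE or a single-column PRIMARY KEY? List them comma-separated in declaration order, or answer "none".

- name: no UNIQUE or single-column PK constraint.
- pages: no UNIQUE or single-column PK constraint.
- year: declared UNIQUE → unique.
- rating: no UNIQUE or single-column PK constraint.
- summary: part of a composite PRIMARY KEY — only the tuple is unique, not this column on its own.
- subject: no UNIQUE or single-column PK constraint.
- fee: no UNIQUE or single-column PK constraint.
- book_id: no UNIQUE or single-column PK constraint.
- title: no UNIQUE or single-column PK constraint.
- barcode: part of a composite PRIMARY KEY — only the tuple is unique, not this column on its own.
- copy_no: declared UNIQUE → unique.

year, copy_no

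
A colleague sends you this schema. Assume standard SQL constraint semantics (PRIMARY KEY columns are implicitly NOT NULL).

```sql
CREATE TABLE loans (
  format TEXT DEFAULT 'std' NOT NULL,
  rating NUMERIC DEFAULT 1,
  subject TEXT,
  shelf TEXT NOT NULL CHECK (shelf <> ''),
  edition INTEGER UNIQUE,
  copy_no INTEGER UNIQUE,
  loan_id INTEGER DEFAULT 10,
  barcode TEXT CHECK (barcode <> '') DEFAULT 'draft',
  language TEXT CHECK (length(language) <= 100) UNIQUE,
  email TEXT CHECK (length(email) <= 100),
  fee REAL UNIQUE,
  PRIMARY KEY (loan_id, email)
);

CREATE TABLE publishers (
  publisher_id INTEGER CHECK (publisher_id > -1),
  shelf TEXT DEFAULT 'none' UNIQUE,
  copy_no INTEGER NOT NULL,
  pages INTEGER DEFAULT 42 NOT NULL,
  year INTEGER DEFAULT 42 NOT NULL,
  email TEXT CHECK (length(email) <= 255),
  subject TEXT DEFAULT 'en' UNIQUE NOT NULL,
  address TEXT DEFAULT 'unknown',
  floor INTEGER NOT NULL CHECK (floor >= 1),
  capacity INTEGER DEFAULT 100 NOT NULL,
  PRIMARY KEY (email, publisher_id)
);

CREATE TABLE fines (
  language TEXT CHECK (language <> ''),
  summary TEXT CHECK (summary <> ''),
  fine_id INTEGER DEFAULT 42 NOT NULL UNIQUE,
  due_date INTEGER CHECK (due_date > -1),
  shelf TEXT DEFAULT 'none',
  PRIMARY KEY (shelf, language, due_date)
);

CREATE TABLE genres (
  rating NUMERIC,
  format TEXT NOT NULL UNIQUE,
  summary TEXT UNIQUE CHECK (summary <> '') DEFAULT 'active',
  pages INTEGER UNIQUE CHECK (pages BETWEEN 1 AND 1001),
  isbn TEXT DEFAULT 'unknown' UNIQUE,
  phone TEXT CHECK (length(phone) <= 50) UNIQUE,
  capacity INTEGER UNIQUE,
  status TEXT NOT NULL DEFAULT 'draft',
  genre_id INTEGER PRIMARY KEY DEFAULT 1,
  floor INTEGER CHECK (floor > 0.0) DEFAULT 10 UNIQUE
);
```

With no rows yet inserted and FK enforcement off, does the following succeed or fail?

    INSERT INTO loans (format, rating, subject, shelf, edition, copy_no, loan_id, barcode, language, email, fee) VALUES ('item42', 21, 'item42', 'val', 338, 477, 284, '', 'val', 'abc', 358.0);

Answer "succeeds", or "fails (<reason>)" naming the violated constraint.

The value '' for barcode violates CHECK (barcode <> '').

fails (CHECK on barcode)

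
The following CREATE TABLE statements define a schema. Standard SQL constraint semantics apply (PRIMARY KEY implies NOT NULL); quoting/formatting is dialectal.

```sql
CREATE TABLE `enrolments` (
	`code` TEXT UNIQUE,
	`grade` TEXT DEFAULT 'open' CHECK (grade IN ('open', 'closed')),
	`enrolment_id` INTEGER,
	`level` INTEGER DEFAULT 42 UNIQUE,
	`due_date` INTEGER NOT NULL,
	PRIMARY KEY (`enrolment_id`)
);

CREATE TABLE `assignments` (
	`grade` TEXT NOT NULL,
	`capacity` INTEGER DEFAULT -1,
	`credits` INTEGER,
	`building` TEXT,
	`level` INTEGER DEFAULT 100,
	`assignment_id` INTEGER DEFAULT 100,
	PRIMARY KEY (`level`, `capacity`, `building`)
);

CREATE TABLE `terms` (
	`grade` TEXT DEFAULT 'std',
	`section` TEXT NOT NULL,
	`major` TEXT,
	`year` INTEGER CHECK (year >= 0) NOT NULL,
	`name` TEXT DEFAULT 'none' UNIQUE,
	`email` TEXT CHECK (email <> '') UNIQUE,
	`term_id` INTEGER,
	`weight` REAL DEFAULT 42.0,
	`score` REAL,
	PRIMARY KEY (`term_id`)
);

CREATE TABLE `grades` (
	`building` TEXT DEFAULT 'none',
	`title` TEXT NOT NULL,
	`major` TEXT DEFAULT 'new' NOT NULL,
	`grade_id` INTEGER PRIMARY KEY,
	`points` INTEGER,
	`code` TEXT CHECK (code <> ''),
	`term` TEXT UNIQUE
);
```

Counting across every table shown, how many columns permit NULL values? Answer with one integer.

enrolments: 3 nullable (code, grade, level — PK (enrolment_id) and explicit NOT NULL columns excluded).
assignments: 2 nullable (credits, assignment_id — PK (level, capacity, building) and explicit NOT NULL columns excluded).
terms: 6 nullable (grade, major, name, email, weight, score — PK (term_id) and explicit NOT NULL columns excluded).
grades: 4 nullable (building, points, code, term — PK (grade_id) and explicit NOT NULL columns excluded).
Total: 3 + 2 + 6 + 4 = 15.

15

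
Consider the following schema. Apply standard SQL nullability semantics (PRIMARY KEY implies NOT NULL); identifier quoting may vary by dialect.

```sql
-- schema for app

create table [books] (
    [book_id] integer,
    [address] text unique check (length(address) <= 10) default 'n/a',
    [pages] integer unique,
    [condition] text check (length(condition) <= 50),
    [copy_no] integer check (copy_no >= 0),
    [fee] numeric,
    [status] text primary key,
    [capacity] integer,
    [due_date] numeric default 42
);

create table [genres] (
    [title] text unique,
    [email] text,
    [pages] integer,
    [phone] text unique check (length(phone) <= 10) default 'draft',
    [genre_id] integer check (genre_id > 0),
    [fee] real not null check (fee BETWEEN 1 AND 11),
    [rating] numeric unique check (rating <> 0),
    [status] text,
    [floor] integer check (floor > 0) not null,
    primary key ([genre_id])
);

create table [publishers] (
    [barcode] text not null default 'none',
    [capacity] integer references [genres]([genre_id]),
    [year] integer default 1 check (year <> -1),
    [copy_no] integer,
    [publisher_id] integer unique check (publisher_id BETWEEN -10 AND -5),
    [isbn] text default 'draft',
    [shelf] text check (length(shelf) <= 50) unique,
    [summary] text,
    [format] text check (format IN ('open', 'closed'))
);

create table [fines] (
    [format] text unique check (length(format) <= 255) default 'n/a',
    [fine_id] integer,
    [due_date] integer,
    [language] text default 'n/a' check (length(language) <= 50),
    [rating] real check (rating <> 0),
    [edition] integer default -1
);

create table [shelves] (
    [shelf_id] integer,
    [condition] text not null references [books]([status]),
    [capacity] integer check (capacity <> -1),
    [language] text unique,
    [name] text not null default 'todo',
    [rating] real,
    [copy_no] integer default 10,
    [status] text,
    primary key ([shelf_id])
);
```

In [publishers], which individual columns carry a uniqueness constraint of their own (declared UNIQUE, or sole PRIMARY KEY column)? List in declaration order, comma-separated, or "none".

publisher_id, shelf

- barcode: no UNIQUE or single-column PK constraint.
- capacity: no UNIQUE or single-column PK constraint.
- year: no UNIQUE or single-column PK constraint.
- copy_no: no UNIQUE or single-column PK constraint.
- publisher_id: declared UNIQUE → unique.
- isbn: no UNIQUE or single-column PK constraint.
- shelf: declared UNIQUE → unique.
- summary: no UNIQUE or single-column PK constraint.
- format: no UNIQUE or single-column PK constraint.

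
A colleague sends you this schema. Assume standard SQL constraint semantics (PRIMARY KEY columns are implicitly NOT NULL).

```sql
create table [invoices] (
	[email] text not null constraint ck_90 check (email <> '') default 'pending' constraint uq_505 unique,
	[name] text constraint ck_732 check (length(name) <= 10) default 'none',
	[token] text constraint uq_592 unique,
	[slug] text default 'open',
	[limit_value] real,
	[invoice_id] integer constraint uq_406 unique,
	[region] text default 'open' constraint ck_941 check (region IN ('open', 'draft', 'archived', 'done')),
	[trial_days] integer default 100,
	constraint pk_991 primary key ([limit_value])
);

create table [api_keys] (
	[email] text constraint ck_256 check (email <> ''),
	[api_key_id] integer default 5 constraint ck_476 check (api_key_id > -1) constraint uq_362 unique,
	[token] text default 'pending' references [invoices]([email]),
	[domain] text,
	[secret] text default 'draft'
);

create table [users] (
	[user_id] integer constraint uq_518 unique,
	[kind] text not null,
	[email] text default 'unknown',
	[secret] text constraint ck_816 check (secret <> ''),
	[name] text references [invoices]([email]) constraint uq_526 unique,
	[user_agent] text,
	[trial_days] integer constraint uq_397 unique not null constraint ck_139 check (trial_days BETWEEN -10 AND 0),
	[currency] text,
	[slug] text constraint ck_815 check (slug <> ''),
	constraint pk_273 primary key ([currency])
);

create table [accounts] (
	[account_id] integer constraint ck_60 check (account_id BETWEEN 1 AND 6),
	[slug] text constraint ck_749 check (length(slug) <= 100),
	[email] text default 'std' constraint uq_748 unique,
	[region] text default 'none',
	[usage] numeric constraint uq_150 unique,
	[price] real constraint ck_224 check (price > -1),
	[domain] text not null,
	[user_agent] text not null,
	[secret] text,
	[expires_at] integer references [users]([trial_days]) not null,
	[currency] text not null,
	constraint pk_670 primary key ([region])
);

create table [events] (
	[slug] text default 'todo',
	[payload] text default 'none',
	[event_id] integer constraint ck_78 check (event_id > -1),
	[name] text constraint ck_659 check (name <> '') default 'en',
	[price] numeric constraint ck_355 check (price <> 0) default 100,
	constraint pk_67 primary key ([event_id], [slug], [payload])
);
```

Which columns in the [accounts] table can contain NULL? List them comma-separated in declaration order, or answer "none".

- account_id: CHECK does not forbid NULL (a CHECK constraint passes when its expression is NULL) → nullable.
- slug: CHECK does not forbid NULL (a CHECK constraint passes when its expression is NULL) → nullable.
- email: UNIQUE does not imply NOT NULL → nullable.
- region: part of the PRIMARY KEY, which implies NOT NULL → not nullable.
- usage: UNIQUE does not imply NOT NULL → nullable.
- price: CHECK does not forbid NULL (a CHECK constraint passes when its expression is NULL) → nullable.
- domain: declared NOT NULL → not nullable.
- user_agent: declared NOT NULL → not nullable.
- secret: no NOT NULL constraint applies → nullable.
- expires_at: declared NOT NULL → not nullable.
- currency: declared NOT NULL → not nullable.

account_id, slug, email, usage, price, secret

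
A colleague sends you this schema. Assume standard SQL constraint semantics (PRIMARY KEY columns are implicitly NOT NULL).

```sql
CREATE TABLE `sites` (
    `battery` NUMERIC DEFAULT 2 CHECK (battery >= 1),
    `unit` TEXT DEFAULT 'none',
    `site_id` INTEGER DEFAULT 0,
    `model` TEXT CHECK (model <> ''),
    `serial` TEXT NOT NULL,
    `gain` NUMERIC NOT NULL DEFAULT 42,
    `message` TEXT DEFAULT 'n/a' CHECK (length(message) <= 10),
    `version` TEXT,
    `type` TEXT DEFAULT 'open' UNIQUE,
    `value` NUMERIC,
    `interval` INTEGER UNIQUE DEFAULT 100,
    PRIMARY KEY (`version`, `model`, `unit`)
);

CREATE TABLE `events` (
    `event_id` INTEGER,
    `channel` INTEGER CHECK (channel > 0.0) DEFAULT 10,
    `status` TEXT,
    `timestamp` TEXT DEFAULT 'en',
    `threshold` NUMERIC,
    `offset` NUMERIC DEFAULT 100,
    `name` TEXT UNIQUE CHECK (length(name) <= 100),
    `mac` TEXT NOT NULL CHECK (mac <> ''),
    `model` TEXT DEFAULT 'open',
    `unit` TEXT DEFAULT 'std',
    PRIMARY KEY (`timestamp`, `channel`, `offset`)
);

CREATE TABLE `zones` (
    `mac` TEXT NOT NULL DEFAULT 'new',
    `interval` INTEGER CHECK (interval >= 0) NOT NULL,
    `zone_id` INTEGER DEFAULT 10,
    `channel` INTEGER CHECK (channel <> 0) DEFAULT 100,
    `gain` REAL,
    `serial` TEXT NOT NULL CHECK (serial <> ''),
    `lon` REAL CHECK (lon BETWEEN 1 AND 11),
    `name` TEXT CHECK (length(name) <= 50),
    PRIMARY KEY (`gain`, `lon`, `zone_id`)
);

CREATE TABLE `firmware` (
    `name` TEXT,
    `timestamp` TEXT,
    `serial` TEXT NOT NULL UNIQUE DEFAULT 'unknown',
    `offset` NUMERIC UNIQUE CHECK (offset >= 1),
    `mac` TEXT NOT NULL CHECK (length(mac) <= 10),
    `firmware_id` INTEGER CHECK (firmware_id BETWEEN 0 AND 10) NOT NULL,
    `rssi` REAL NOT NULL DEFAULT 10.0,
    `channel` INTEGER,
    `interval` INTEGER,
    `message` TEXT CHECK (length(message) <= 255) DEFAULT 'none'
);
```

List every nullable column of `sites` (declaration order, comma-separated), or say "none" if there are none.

- battery: CHECK does not forbid NULL (a CHECK constraint passes when its expression is NULL) → nullable.
- unit: part of the PRIMARY KEY, which implies NOT NULL → not nullable.
- site_id: DEFAULT only fills an omitted column; an explicit NULL is still allowed → nullable.
- model: part of the PRIMARY KEY, which implies NOT NULL → not nullable.
- serial: declared NOT NULL → not nullable.
- gain: declared NOT NULL → not nullable.
- message: CHECK does not forbid NULL (a CHECK constraint passes when its expression is NULL) → nullable.
- version: part of the PRIMARY KEY, which implies NOT NULL → not nullable.
- type: UNIQUE does not imply NOT NULL → nullable.
- value: no NOT NULL constraint applies → nullable.
- interval: UNIQUE does not imply NOT NULL → nullable.

battery, site_id, message, type, value, interval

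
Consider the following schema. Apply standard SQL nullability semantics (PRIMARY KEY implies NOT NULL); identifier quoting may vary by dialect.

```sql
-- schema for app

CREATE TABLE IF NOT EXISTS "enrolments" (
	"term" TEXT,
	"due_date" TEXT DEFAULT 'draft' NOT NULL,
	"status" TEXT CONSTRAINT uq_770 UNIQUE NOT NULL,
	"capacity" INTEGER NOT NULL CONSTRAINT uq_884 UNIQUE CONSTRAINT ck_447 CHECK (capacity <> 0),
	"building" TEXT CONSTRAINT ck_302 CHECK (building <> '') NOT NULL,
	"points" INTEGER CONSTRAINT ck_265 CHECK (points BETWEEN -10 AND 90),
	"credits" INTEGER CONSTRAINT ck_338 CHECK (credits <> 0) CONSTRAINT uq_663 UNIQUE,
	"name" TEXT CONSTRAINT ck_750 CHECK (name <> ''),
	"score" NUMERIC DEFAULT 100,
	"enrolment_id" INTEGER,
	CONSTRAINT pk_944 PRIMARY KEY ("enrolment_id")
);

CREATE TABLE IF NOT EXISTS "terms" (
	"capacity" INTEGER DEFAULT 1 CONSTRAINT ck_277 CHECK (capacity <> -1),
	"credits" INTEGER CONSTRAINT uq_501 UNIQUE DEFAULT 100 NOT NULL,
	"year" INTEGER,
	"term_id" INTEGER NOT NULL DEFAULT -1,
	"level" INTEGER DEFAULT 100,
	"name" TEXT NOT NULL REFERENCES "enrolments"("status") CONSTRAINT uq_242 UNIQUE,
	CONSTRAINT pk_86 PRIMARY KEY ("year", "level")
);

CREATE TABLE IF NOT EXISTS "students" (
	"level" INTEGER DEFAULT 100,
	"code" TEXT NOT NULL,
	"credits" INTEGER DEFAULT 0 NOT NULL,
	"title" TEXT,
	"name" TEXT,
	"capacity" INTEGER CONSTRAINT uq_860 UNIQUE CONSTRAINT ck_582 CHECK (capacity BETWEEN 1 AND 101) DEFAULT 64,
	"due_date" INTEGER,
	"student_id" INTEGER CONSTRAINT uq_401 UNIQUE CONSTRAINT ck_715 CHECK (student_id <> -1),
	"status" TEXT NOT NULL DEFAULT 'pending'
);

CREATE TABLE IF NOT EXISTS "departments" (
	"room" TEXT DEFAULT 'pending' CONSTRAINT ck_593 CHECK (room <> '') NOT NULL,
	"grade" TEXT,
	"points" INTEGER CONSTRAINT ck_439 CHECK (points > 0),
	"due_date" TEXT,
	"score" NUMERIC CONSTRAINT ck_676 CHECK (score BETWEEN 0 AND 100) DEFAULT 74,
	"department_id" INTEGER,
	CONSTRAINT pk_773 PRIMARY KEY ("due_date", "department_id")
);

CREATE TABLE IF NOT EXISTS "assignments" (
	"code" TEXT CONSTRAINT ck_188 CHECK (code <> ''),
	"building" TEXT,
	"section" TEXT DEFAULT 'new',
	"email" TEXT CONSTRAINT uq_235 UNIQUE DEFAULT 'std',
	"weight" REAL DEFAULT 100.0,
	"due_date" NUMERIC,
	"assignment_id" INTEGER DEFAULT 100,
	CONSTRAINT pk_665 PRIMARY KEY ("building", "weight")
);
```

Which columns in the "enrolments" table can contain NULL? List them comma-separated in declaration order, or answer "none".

term, points, credits, name, score

- term: no NOT NULL constraint applies → nullable.
- due_date: declared NOT NULL → not nullable.
- status: declared NOT NULL → not nullable.
- capacity: declared NOT NULL → not nullable.
- building: declared NOT NULL → not nullable.
- points: CHECK does not forbid NULL (a CHECK constraint passes when its expression is NULL) → nullable.
- credits: CHECK does not forbid NULL (a CHECK constraint passes when its expression is NULL) → nullable.
- name: CHECK does not forbid NULL (a CHECK constraint passes when its expression is NULL) → nullable.
- score: DEFAULT only fills an omitted column; an explicit NULL is still allowed → nullable.
- enrolment_id: part of the PRIMARY KEY, which implies NOT NULL → not nullable.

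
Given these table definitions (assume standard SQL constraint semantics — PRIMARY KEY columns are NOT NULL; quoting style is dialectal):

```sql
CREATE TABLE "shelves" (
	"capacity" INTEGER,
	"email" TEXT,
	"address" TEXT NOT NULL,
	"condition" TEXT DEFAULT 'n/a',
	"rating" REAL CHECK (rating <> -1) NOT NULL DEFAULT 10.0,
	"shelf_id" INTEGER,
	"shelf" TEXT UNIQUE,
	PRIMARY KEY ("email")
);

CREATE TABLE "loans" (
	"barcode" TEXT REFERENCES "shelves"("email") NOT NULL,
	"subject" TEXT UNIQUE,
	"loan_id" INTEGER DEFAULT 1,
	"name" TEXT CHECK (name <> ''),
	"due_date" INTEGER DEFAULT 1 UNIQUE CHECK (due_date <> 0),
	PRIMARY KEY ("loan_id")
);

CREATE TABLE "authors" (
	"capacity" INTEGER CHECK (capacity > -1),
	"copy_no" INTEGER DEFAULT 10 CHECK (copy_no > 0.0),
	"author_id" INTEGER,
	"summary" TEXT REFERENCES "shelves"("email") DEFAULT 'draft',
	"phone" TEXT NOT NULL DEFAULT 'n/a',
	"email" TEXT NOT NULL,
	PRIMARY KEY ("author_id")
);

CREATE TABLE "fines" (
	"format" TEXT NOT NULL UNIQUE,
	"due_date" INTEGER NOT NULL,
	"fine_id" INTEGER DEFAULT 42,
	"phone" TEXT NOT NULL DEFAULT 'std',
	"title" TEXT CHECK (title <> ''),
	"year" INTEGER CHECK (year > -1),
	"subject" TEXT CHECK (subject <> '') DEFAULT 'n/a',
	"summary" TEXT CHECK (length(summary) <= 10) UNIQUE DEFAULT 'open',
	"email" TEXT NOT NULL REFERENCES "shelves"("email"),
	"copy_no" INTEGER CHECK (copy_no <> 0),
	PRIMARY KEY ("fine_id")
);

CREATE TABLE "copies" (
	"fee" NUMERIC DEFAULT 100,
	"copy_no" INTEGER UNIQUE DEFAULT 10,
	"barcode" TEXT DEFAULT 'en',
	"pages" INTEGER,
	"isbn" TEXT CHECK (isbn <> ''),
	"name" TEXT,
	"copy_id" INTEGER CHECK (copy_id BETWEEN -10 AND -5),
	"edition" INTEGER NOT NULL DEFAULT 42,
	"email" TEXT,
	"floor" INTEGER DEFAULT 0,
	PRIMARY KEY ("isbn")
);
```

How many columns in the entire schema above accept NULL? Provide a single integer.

23

shelves: 4 nullable (capacity, condition, shelf_id, shelf — PK (email) and explicit NOT NULL columns excluded).
loans: 3 nullable (subject, name, due_date — PK (loan_id) and explicit NOT NULL columns excluded).
authors: 3 nullable (capacity, copy_no, summary — PK (author_id) and explicit NOT NULL columns excluded).
fines: 5 nullable (title, year, subject, summary, copy_no — PK (fine_id) and explicit NOT NULL columns excluded).
copies: 8 nullable (fee, copy_no, barcode, pages, name, copy_id, email, floor — PK (isbn) and explicit NOT NULL columns excluded).
Total: 4 + 3 + 3 + 5 + 8 = 23.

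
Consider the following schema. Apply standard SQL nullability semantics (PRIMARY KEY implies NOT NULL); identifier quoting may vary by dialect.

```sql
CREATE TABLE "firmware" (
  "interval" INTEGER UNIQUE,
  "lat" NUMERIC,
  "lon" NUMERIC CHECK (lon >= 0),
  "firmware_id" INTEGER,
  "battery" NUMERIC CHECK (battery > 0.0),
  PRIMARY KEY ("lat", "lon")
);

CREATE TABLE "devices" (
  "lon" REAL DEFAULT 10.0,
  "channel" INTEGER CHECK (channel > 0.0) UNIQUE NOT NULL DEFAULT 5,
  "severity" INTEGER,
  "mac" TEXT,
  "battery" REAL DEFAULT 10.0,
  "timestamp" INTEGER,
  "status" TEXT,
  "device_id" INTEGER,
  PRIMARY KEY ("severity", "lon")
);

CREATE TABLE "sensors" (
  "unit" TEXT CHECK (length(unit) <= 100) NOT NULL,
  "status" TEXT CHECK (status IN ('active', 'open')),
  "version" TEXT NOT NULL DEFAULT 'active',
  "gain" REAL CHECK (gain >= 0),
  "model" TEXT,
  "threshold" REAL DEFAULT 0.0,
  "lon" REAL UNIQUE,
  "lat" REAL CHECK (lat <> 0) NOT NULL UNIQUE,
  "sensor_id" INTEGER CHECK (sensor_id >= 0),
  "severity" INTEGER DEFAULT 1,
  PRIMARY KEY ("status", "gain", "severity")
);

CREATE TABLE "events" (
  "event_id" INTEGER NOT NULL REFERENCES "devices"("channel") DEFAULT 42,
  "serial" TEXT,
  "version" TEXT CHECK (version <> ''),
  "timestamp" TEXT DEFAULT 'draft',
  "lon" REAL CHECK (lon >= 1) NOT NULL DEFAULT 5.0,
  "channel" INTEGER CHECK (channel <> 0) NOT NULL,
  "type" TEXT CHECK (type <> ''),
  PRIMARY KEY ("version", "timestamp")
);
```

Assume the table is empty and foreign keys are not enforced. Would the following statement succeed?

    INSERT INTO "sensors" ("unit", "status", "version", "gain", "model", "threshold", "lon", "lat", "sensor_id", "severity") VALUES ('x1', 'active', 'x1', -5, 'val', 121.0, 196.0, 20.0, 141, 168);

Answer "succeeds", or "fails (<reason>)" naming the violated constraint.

fails (CHECK on gain)

The value -5 for gain violates CHECK (gain >= 0).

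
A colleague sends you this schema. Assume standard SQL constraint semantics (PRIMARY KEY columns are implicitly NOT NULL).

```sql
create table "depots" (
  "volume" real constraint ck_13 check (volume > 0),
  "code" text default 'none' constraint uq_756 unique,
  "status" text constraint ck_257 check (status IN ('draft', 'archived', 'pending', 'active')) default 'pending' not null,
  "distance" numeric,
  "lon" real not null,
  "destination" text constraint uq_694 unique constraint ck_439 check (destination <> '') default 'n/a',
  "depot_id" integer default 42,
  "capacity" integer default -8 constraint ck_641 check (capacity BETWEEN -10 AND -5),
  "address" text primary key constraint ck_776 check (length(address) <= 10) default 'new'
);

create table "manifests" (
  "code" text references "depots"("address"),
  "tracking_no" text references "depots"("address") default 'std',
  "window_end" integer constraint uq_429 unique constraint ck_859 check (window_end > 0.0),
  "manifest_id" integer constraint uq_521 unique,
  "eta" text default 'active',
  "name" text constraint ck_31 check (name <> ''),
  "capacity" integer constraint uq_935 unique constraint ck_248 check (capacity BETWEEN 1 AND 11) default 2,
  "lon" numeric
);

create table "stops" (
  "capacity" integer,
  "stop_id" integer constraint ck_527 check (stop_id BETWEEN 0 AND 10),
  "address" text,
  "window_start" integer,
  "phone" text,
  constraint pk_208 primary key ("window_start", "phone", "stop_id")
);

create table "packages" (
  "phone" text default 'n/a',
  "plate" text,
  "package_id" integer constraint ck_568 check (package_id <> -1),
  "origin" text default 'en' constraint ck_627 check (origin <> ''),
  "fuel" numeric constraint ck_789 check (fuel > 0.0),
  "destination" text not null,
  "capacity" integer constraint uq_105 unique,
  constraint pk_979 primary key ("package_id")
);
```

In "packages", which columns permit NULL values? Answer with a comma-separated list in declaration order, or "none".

- phone: DEFAULT only fills an omitted column; an explicit NULL is still allowed → nullable.
- plate: no NOT NULL constraint applies → nullable.
- package_id: part of the PRIMARY KEY, which implies NOT NULL → not nullable.
- origin: CHECK does not forbid NULL (a CHECK constraint passes when its expression is NULL) → nullable.
- fuel: CHECK does not forbid NULL (a CHECK constraint passes when its expression is NULL) → nullable.
- destination: declared NOT NULL → not nullable.
- capacity: UNIQUE does not imply NOT NULL → nullable.

phone, plate, origin, fuel, capacity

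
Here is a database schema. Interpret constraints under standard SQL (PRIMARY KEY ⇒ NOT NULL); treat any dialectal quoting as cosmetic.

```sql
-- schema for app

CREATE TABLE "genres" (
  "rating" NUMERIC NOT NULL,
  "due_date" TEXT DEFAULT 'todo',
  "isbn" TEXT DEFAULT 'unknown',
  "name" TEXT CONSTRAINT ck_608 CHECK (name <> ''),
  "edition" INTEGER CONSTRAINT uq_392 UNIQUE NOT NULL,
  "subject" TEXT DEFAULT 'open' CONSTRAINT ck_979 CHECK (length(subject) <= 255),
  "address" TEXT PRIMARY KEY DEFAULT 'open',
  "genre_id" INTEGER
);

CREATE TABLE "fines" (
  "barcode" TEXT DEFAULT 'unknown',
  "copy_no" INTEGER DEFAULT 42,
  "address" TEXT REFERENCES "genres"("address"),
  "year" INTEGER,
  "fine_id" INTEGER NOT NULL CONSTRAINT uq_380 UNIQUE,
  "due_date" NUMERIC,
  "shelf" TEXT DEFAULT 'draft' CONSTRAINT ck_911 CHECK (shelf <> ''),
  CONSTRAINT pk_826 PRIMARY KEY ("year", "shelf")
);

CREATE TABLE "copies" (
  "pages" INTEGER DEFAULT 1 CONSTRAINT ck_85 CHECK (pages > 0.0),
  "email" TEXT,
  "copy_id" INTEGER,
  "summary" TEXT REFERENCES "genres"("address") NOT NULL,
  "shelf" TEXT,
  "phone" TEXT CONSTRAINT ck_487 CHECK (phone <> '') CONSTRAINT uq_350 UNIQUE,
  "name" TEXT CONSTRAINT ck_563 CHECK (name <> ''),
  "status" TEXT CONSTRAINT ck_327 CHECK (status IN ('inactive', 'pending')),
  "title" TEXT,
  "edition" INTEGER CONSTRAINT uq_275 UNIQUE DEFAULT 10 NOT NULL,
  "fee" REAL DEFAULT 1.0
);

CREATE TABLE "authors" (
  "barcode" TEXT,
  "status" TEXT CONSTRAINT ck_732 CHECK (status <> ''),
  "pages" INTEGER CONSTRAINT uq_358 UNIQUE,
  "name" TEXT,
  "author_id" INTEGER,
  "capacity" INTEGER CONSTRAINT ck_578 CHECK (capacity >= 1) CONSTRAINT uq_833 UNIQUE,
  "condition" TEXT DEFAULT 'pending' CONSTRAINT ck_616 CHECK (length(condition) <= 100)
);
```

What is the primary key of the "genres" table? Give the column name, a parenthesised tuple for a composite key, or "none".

address is declared PRIMARY KEY inline on the column.

address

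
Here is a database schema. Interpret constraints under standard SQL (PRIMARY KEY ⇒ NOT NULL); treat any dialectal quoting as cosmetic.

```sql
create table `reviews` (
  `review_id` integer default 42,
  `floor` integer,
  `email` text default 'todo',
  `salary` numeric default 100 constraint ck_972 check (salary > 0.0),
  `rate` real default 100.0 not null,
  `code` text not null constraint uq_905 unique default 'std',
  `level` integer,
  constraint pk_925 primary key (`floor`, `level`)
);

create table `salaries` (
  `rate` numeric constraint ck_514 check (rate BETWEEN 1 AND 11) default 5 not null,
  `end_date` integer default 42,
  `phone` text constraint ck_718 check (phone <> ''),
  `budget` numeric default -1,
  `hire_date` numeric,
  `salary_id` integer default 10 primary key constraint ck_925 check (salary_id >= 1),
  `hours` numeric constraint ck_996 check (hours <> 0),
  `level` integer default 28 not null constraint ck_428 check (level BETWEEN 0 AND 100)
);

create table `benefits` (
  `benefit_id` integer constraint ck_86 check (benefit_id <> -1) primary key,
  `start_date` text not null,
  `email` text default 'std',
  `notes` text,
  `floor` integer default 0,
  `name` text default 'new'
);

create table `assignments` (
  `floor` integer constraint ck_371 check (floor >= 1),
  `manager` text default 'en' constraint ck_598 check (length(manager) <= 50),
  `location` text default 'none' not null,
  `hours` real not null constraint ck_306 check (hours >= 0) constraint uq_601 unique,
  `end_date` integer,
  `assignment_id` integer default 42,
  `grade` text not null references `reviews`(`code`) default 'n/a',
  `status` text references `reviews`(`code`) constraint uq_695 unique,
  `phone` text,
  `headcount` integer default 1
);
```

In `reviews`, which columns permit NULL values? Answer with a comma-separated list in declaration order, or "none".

review_id, email, salary

- review_id: DEFAULT only fills an omitted column; an explicit NULL is still allowed → nullable.
- floor: part of the PRIMARY KEY, which implies NOT NULL → not nullable.
- email: DEFAULT only fills an omitted column; an explicit NULL is still allowed → nullable.
- salary: CHECK does not forbid NULL (a CHECK constraint passes when its expression is NULL) → nullable.
- rate: declared NOT NULL → not nullable.
- code: declared NOT NULL → not nullable.
- level: part of the PRIMARY KEY, which implies NOT NULL → not nullable.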